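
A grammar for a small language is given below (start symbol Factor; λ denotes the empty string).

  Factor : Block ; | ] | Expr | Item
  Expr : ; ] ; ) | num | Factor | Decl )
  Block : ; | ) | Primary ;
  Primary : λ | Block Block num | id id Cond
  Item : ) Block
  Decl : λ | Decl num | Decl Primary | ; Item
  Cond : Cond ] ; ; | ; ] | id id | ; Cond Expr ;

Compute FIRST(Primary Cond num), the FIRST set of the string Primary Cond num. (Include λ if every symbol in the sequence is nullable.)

{ ), ;, id }

Add FIRST(Primary)\{λ} = { ), ;, id }; Primary is nullable, continue.
Add FIRST(Cond) = { ;, id }; Cond is not nullable, stop.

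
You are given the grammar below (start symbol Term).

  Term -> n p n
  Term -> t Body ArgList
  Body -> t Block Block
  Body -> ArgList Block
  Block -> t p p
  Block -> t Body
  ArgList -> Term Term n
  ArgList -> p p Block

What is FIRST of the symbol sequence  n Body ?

n is a terminal; add {n} and stop.

{ n }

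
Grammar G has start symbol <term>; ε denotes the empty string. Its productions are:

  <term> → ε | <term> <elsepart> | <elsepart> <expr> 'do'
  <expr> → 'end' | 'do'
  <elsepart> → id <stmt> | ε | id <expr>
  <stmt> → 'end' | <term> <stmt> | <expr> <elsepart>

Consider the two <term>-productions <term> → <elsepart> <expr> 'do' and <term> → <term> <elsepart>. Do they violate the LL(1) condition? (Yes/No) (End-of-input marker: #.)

FIRST(<elsepart> <expr> 'do') = { 'do', 'end', id } and FIRST(<term> <elsepart>) = { 'do', 'end', id, ε }.
Both contain 'do', so the two alternatives are not disjoint — LL(1) conflict.

Yes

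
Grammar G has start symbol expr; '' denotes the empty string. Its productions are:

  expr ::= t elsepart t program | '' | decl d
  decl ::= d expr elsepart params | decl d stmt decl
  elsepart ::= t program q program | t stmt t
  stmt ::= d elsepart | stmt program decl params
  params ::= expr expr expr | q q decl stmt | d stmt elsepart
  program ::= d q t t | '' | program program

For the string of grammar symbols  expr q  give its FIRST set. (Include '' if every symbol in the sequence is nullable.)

{ d, q, t }

Add FIRST(expr)\{''} = { d, t }; expr is nullable, continue.
q is a terminal; add {q} and stop.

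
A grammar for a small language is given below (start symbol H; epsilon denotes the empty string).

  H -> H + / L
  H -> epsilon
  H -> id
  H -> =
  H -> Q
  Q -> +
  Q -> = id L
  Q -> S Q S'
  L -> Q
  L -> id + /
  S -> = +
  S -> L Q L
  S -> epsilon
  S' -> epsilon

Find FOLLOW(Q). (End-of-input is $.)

In H -> Q: Q is at the end, add FOLLOW(H) = { $, + }.
In Q -> S Q S': add FIRST(S')\{epsilon} = {  }.
  Since S' is nullable, also add FOLLOW(Q) = { $, +, =, id }.
In L -> Q: Q is at the end, add FOLLOW(L) = { $, +, =, id }.
In S -> L Q L: add FIRST(L) = { +, =, id }.
Union: FOLLOW(Q) = { $, +, =, id }.

{ $, +, =, id }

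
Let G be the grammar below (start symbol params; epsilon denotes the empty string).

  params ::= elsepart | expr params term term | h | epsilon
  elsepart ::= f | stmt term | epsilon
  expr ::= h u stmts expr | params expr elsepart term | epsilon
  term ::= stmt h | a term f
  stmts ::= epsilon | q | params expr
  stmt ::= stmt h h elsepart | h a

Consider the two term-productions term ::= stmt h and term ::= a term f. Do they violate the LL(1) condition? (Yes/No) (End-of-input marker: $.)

No

FIRST(stmt h) = { h } and FIRST(a term f) = { a }.
The FIRST sets are disjoint and neither alternative is nullable — no conflict.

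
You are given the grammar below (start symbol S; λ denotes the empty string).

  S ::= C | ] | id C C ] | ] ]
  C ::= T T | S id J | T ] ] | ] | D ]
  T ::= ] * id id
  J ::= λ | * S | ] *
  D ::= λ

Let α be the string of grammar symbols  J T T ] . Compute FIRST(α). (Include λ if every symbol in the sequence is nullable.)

{ *, ] }

Add FIRST(J)\{λ} = { *, ] }; J is nullable, continue.
Add FIRST(T) = { ] }; T is not nullable, stop.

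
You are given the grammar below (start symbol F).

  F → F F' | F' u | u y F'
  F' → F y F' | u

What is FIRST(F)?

From F → F F': add FIRST(F) = { u }.
From F → F' u: add FIRST(F') = { u }.
F → u y F' contributes {u}.
Union: FIRST(F) = { u }.

{ u }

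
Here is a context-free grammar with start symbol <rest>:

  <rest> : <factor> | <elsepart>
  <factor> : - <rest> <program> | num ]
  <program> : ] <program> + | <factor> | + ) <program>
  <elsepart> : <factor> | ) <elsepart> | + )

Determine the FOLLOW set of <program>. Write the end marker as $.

{ $, +, -, ], num }

In <factor> : - <rest> <program>: <program> is at the end, add FOLLOW(<factor>) = { $, +, -, ], num }.
In <program> : ] <program> +: add FIRST(+) = { + }.
In <program> : + ) <program>: <program> is at the end, add FOLLOW(<program>) = { $, +, -, ], num }.
Union: FOLLOW(<program>) = { $, +, -, ], num }.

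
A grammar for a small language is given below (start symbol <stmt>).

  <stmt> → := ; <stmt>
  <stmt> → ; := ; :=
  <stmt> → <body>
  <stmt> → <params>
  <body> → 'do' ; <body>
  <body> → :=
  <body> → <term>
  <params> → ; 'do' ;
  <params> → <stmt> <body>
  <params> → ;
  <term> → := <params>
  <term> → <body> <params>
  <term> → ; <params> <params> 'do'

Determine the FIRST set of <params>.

{ 'do', :=, ; }

<params> → ; 'do' ; contributes {;}.
From <params> → <stmt> <body>: add FIRST(<stmt>) = { 'do', :=, ; }.
<params> → ; contributes {;}.
Union: FIRST(<params>) = { 'do', :=, ; }.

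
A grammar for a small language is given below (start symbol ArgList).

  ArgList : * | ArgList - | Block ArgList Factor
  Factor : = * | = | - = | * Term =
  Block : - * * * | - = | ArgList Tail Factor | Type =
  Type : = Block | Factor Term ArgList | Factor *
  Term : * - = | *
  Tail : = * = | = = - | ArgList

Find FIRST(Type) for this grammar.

Type : = Block contributes {=}.
From Type : Factor Term ArgList: add FIRST(Factor) = { *, -, = }.
From Type : Factor *: add FIRST(Factor) = { *, -, = }.
Union: FIRST(Type) = { *, -, = }.

{ *, -, = }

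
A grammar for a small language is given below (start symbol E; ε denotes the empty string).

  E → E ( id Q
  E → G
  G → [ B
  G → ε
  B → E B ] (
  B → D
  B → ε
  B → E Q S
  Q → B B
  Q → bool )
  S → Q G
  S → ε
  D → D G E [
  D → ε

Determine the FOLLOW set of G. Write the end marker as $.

In E → G: G is at the end, add FOLLOW(E) = { $, (, [, ], bool }.
In S → Q G: G is at the end, add FOLLOW(S) = { $, (, [, ], bool }.
In D → D G E [: add FIRST(E [) = { (, [ }.
Union: FOLLOW(G) = { $, (, [, ], bool }.

{ $, (, [, ], bool }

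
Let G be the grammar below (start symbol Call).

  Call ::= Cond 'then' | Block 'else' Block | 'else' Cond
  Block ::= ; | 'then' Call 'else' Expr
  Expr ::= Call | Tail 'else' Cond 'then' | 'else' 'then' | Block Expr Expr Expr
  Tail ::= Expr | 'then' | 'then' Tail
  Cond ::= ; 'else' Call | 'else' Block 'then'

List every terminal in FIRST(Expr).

From Expr ::= Call: add FIRST(Call) = { 'else', 'then', ; }.
From Expr ::= Tail 'else' Cond 'then': add FIRST(Tail) = { 'else', 'then', ; }.
Expr ::= 'else' 'then' contributes {'else'}.
From Expr ::= Block Expr Expr Expr: add FIRST(Block) = { 'then', ; }.
Union: FIRST(Expr) = { 'else', 'then', ; }.

{ 'else', 'then', ; }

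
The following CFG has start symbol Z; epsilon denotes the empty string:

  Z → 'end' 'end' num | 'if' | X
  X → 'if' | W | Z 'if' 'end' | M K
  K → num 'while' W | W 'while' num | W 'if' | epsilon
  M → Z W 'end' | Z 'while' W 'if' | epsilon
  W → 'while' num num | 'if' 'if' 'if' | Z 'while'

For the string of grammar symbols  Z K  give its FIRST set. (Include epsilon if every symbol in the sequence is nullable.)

Add FIRST(Z)\{epsilon} = { 'end', 'if', 'while', num }; Z is nullable, continue.
Add FIRST(K)\{epsilon} = { 'end', 'if', 'while', num }; K is nullable, continue.
Every symbol is nullable, so include epsilon.

{ 'end', 'if', 'while', num, epsilon }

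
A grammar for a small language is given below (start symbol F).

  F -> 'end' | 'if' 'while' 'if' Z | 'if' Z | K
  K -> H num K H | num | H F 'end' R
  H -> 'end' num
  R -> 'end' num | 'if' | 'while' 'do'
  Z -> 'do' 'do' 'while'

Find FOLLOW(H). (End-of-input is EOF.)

{ EOF, 'end', 'if', num }

In K -> H num K H: add FIRST(num K H) = { num }.
In K -> H num K H: H is at the end, add FOLLOW(K) = { EOF, 'end' }.
In K -> H F 'end' R: add FIRST(F 'end' R) = { 'end', 'if', num }.
Union: FOLLOW(H) = { EOF, 'end', 'if', num }.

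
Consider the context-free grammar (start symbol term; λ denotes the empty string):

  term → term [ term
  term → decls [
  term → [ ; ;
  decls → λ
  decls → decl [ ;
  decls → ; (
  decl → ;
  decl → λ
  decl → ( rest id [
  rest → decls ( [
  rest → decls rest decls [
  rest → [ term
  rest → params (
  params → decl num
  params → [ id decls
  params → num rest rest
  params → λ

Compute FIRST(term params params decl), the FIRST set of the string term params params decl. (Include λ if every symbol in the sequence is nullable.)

{ (, ;, [ }

Add FIRST(term) = { (, ;, [ }; term is not nullable, stop.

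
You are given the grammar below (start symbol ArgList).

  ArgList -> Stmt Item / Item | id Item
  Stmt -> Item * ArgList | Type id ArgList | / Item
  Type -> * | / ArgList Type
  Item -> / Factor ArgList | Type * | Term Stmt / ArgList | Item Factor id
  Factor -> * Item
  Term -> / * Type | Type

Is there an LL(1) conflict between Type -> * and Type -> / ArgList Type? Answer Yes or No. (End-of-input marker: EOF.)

FIRST(*) = { * } and FIRST(/ ArgList Type) = { / }.
The FIRST sets are disjoint and neither alternative is nullable — no conflict.

No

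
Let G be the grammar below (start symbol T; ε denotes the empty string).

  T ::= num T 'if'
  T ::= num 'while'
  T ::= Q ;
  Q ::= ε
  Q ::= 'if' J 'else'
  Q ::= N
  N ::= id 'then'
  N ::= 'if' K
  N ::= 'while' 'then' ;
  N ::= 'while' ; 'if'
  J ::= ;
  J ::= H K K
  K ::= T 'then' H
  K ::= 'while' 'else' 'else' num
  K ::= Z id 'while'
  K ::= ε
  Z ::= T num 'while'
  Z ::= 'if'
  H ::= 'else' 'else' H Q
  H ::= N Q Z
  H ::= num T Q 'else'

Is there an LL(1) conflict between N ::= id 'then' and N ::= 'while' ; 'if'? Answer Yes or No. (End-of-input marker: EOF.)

No

FIRST(id 'then') = { id } and FIRST('while' ; 'if') = { 'while' }.
The FIRST sets are disjoint and neither alternative is nullable — no conflict.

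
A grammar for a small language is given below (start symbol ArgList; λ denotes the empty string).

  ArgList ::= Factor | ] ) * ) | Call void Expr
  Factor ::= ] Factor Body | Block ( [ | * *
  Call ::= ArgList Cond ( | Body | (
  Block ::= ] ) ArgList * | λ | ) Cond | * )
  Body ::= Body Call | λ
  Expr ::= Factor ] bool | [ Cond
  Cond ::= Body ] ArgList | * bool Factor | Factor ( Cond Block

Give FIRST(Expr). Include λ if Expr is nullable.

{ (, ), *, [, ] }

From Expr ::= Factor ] bool: add FIRST(Factor) = { (, ), *, ] }.
Expr ::= [ Cond contributes {[}.
Union: FIRST(Expr) = { (, ), *, [, ] }.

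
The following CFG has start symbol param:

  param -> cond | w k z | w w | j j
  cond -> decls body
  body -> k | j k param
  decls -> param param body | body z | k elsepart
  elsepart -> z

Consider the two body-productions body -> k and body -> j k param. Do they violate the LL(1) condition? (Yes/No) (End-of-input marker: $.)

FIRST(k) = { k } and FIRST(j k param) = { j }.
The FIRST sets are disjoint and neither alternative is nullable — no conflict.

No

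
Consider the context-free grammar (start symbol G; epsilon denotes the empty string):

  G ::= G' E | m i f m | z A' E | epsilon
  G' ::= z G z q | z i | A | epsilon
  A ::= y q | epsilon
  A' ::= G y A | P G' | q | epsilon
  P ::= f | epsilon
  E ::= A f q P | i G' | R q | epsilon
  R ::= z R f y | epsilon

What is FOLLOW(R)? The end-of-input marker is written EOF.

In E ::= R q: add FIRST(q) = { q }.
In R ::= z R f y: add FIRST(f y) = { f }.
Union: FOLLOW(R) = { f, q }.

{ f, q }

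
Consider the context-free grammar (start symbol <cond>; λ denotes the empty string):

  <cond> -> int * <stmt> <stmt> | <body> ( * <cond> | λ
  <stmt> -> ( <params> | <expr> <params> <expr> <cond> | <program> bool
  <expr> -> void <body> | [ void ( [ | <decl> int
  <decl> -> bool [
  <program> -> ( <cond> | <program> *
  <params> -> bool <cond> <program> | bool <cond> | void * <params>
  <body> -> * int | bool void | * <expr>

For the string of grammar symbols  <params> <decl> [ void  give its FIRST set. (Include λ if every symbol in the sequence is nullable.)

Add FIRST(<params>) = { bool, void }; <params> is not nullable, stop.

{ bool, void }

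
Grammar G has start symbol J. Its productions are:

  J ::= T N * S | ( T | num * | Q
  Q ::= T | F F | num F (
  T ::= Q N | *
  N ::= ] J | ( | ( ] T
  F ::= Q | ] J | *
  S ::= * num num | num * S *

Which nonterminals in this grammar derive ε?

{ } (none)

No nonterminal has an empty production or an RHS whose symbols are all nullable.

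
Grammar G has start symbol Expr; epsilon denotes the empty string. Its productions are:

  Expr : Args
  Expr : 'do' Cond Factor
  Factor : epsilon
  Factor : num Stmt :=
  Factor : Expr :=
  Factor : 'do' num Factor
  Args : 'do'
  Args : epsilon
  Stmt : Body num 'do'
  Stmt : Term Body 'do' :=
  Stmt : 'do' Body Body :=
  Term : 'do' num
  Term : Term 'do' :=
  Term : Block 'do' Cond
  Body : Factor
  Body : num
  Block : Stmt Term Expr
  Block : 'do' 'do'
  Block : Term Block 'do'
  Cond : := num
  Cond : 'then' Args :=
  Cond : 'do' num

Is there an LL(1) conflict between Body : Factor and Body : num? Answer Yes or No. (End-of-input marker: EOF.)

FIRST(Factor) = { 'do', :=, num, epsilon } and FIRST(num) = { num }.
Both contain num, so the two alternatives are not disjoint — LL(1) conflict.

Yes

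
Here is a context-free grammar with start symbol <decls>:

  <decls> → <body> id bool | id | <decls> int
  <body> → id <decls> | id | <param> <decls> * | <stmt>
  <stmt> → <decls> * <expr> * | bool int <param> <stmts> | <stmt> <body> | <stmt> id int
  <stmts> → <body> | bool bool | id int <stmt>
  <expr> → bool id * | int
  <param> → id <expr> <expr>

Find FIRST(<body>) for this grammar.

<body> → id <decls> contributes {id}.
<body> → id contributes {id}.
From <body> → <param> <decls> *: add FIRST(<param>) = { id }.
From <body> → <stmt>: add FIRST(<stmt>) = { bool, id }.
Union: FIRST(<body>) = { bool, id }.

{ bool, id }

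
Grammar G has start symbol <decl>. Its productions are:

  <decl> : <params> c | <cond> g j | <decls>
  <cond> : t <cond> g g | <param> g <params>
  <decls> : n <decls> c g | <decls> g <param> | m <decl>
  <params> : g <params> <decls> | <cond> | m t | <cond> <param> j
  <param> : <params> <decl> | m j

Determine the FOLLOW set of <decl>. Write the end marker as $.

{ $, c, g, j, m, n, t }

<decl> is the start symbol, so $ ∈ FOLLOW(<decl>).
In <decls> : m <decl>: <decl> is at the end, add FOLLOW(<decls>) = { $, c, g, j, m, n, t }.
In <param> : <params> <decl>: <decl> is at the end, add FOLLOW(<param>) = { $, c, g, j, m, n, t }.
Union: FOLLOW(<decl>) = { $, c, g, j, m, n, t }.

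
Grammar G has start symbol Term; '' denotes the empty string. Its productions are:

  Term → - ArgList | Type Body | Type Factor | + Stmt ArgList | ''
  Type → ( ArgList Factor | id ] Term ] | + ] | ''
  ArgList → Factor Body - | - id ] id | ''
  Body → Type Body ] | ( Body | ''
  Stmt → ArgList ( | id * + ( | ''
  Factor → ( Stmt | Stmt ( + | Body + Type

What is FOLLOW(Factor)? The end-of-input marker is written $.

{ $, (, +, -, ], id }

In Term → Type Factor: Factor is at the end, add FOLLOW(Term) = { $, ] }.
In Type → ( ArgList Factor: Factor is at the end, add FOLLOW(Type) = { $, (, +, -, ], id }.
In ArgList → Factor Body -: add FIRST(Body -) = { (, +, -, ], id }.
Union: FOLLOW(Factor) = { $, (, +, -, ], id }.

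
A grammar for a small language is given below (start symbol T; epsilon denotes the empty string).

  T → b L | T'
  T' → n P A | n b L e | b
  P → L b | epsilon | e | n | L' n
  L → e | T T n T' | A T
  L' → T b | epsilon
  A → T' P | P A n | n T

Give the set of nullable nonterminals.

{ L', P }

Directly nullable (have an epsilon-production): P, L'.
No other nonterminal has a production whose RHS symbols are all nullable.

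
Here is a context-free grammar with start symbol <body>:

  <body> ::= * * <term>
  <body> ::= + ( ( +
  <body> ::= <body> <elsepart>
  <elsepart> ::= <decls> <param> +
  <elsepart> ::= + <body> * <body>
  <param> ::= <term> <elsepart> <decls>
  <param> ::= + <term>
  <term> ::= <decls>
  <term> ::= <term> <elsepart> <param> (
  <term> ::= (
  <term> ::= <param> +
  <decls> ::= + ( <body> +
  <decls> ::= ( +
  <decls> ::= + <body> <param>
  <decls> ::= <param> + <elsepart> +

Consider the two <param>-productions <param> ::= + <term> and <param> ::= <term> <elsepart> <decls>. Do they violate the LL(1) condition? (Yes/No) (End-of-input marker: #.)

Yes

FIRST(+ <term>) = { + } and FIRST(<term> <elsepart> <decls>) = { (, + }.
Both contain +, so the two alternatives are not disjoint — LL(1) conflict.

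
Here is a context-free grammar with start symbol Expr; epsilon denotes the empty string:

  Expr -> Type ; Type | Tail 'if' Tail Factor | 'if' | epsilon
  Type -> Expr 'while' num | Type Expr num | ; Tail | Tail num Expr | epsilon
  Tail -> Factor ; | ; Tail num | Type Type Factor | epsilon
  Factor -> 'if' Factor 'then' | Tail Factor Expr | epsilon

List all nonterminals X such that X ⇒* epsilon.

{ Expr, Factor, Tail, Type }

Directly nullable (have an epsilon-production): Expr, Type, Tail, Factor.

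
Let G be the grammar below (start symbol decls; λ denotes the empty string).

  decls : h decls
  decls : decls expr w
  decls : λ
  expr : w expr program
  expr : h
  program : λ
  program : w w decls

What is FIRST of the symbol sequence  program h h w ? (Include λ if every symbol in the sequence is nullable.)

Add FIRST(program)\{λ} = { w }; program is nullable, continue.
h is a terminal; add {h} and stop.

{ h, w }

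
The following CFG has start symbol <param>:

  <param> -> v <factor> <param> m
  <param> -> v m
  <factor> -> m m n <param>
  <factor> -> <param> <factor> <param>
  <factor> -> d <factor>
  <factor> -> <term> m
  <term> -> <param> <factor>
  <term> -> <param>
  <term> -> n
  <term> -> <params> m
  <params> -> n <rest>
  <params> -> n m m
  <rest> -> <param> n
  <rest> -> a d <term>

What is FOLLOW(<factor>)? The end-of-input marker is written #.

In <param> -> v <factor> <param> m: add FIRST(<param> m) = { v }.
In <factor> -> <param> <factor> <param>: add FIRST(<param>) = { v }.
In <factor> -> d <factor>: <factor> is at the end, add FOLLOW(<factor>) = { m, v }.
In <term> -> <param> <factor>: <factor> is at the end, add FOLLOW(<term>) = { m }.
Union: FOLLOW(<factor>) = { m, v }.

{ m, v }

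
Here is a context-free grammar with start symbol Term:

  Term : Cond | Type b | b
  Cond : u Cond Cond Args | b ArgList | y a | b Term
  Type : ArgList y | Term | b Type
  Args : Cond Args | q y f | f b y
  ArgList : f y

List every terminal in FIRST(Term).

{ b, f, u, y }

From Term : Cond: add FIRST(Cond) = { b, u, y }.
From Term : Type b: add FIRST(Type) = { b, f, u, y }.
Term : b contributes {b}.
Union: FIRST(Term) = { b, f, u, y }.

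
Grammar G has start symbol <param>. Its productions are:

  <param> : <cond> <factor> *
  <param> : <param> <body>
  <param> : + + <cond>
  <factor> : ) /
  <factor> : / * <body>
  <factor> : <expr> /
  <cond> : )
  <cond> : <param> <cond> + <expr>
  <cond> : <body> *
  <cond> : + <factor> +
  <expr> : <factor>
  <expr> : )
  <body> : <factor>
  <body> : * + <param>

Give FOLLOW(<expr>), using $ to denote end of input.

{ $, ), *, +, / }

In <factor> : <expr> /: add FIRST(/) = { / }.
In <cond> : <param> <cond> + <expr>: <expr> is at the end, add FOLLOW(<cond>) = { $, ), *, +, / }.
Union: FOLLOW(<expr>) = { $, ), *, +, / }.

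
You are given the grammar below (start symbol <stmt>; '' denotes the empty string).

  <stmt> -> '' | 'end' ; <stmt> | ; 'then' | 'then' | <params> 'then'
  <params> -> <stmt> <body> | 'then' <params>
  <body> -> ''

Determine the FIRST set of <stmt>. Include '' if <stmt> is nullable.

{ 'end', 'then', ;, '' }

<stmt> -> '' contributes ''.
<stmt> -> 'end' ; <stmt> contributes {'end'}.
<stmt> -> ; 'then' contributes {;}.
<stmt> -> 'then' contributes {'then'}.
From <stmt> -> <params> 'then': <params> nullable, take FIRST(<params>) ∪ {'then'} = { 'end', 'then', ; }.
Union: FIRST(<stmt>) = { 'end', 'then', ;, '' }.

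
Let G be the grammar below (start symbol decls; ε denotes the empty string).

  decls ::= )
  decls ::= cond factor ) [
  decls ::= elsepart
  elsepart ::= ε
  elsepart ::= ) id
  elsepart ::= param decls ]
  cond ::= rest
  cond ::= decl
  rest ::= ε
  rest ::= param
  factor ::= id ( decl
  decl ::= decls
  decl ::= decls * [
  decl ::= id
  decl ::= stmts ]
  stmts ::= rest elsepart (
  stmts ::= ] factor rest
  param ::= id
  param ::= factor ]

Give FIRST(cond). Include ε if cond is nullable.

From cond ::= rest: add FIRST(rest) = { id, ε } (including ε since rest is nullable).
From cond ::= decl: add FIRST(decl) = { (, ), *, ], id, ε } (including ε since decl is nullable).
Union: FIRST(cond) = { (, ), *, ], id, ε }.

{ (, ), *, ], id, ε }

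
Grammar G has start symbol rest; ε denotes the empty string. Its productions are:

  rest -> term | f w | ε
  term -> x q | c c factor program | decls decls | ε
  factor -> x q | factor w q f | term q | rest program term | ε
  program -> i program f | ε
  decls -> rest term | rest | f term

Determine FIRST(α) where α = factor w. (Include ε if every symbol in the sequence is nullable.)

{ c, f, i, q, w, x }

Add FIRST(factor)\{ε} = { c, f, i, q, w, x }; factor is nullable, continue.
w is a terminal; add {w} and stop.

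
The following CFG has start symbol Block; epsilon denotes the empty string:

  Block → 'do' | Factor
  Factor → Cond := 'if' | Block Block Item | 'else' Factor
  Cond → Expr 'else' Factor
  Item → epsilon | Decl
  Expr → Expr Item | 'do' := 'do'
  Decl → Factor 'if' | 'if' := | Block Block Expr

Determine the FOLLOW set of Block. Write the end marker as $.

Block is the start symbol, so $ ∈ FOLLOW(Block).
In Factor → Block Block Item: add FIRST(Block Item) = { 'do', 'else' }.
In Factor → Block Block Item: add FIRST(Item)\{epsilon} = { 'do', 'else', 'if' }.
  Since Item is nullable, also add FOLLOW(Factor) = { $, 'do', 'else', 'if', := }.
In Decl → Block Block Expr: add FIRST(Block Expr) = { 'do', 'else' }.
In Decl → Block Block Expr: add FIRST(Expr) = { 'do' }.
Union: FOLLOW(Block) = { $, 'do', 'else', 'if', := }.

{ $, 'do', 'else', 'if', := }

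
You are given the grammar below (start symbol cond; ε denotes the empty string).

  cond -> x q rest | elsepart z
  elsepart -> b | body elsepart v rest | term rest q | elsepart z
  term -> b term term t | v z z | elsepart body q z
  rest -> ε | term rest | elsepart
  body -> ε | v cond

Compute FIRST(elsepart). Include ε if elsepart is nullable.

elsepart -> b contributes {b}.
From elsepart -> body elsepart v rest: body nullable, take FIRST(body) ∪ FIRST(elsepart) = { b, v }.
From elsepart -> term rest q: add FIRST(term) = { b, v }.
From elsepart -> elsepart z: add FIRST(elsepart) = { b, v }.
Union: FIRST(elsepart) = { b, v }.

{ b, v }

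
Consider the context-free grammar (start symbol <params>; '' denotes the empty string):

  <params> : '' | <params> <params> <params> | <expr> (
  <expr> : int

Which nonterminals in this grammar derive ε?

{ <params> }

Directly nullable (have an ''-production): <params>.
No other nonterminal has a production whose RHS symbols are all nullable.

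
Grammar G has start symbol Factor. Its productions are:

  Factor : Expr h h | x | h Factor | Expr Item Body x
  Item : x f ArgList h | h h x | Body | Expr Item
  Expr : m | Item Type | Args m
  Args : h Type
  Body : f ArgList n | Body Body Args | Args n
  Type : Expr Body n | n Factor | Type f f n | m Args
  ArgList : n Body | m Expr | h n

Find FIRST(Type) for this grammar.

{ f, h, m, n, x }

From Type : Expr Body n: add FIRST(Expr) = { f, h, m, x }.
Type : n Factor contributes {n}.
From Type : Type f f n: add FIRST(Type) = { f, h, m, n, x }.
Type : m Args contributes {m}.
Union: FIRST(Type) = { f, h, m, n, x }.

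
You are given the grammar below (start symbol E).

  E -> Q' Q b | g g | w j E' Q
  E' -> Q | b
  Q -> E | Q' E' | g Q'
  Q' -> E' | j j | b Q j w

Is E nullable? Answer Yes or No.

No

No nonterminal in this grammar is nullable.
No production of E has an RHS whose symbols are all nullable, so E is not nullable.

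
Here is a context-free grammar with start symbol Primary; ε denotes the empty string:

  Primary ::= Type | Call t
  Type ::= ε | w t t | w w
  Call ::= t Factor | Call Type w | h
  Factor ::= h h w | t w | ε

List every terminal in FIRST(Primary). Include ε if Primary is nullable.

{ h, t, w, ε }

From Primary ::= Type: add FIRST(Type) = { w, ε } (including ε since Type is nullable).
From Primary ::= Call t: add FIRST(Call) = { h, t }.
Union: FIRST(Primary) = { h, t, w, ε }.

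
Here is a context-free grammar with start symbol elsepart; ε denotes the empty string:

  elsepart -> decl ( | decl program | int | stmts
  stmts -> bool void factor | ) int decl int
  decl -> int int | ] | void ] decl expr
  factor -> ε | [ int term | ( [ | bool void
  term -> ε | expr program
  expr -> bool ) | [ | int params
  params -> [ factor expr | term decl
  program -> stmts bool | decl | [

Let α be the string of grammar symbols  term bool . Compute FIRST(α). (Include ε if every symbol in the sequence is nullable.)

{ [, bool, int }

Add FIRST(term)\{ε} = { [, bool, int }; term is nullable, continue.
bool is a terminal; add {bool} and stop.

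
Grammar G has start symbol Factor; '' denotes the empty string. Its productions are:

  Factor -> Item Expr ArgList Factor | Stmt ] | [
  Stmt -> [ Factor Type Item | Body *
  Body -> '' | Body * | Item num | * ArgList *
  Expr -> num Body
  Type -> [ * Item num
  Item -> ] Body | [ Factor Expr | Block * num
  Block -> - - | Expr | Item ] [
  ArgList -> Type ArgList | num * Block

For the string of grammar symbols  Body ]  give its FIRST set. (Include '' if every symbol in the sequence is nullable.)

Add FIRST(Body)\{''} = { *, -, [, ], num }; Body is nullable, continue.
] is a terminal; add {]} and stop.

{ *, -, [, ], num }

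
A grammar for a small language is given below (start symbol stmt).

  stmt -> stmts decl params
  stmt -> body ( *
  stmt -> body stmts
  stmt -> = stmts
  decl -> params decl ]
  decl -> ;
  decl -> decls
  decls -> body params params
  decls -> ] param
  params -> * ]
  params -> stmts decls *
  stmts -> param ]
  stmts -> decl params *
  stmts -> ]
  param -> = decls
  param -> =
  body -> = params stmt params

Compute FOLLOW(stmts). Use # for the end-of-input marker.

In stmt -> stmts decl params: add FIRST(decl params) = { *, ;, =, ] }.
In stmt -> body stmts: stmts is at the end, add FOLLOW(stmt) = { #, *, ;, =, ] }.
In stmt -> = stmts: stmts is at the end, add FOLLOW(stmt) = { #, *, ;, =, ] }.
In params -> stmts decls *: add FIRST(decls *) = { =, ] }.
Union: FOLLOW(stmts) = { #, *, ;, =, ] }.

{ #, *, ;, =, ] }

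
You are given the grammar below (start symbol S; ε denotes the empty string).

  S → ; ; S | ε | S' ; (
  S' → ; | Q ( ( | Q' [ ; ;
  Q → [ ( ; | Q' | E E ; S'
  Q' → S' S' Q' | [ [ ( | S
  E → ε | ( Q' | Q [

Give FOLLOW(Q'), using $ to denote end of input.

{ (, ;, [ }

In S' → Q' [ ; ;: add FIRST([ ; ;) = { [ }.
In Q → Q': Q' is at the end, add FOLLOW(Q) = { (, [ }.
In Q' → S' S' Q': Q' is at the end, add FOLLOW(Q') = { (, ;, [ }.
In E → ( Q': Q' is at the end, add FOLLOW(E) = { (, ;, [ }.
Union: FOLLOW(Q') = { (, ;, [ }.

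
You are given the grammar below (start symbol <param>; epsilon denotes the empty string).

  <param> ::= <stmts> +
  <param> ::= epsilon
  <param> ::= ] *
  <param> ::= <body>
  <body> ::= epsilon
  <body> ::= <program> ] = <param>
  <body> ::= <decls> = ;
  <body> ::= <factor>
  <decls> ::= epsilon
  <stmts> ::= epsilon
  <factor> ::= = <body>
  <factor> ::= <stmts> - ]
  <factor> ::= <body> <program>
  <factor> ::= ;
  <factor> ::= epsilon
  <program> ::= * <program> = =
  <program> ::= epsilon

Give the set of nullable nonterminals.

Directly nullable (have an epsilon-production): <param>, <body>, <decls>, <stmts>, <factor>, <program>.

{ <body>, <decls>, <factor>, <param>, <program>, <stmts> }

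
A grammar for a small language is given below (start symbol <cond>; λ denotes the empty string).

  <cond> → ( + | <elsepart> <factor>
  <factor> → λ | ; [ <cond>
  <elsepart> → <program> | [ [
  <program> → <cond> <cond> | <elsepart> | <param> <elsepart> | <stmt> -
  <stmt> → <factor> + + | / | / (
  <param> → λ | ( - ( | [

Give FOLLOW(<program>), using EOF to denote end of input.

In <elsepart> → <program>: <program> is at the end, add FOLLOW(<elsepart>) = { EOF, (, +, /, ;, [ }.
Union: FOLLOW(<program>) = { EOF, (, +, /, ;, [ }.

{ EOF, (, +, /, ;, [ }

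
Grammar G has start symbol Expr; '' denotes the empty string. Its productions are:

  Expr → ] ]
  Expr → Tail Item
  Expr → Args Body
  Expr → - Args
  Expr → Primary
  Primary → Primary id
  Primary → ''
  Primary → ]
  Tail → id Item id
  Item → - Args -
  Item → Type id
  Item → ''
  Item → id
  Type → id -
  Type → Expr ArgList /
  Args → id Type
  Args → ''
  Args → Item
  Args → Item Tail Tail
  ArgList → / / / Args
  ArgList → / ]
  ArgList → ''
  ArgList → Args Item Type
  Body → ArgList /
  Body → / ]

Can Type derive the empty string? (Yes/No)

No

Nullable nonterminals: ArgList, Args, Expr, Item, Primary.
No production of Type has an RHS whose symbols are all nullable, so Type is not nullable.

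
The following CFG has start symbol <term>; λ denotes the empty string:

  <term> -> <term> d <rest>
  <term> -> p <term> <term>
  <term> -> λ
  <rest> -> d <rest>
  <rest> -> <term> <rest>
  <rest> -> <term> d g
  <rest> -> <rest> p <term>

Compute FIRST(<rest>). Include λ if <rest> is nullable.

<rest> -> d <rest> contributes {d}.
From <rest> -> <term> <rest>: <term> nullable, take FIRST(<term>) ∪ FIRST(<rest>) = { d, p }.
From <rest> -> <term> d g: <term> nullable, take FIRST(<term>) ∪ {d} = { d, p }.
From <rest> -> <rest> p <term>: add FIRST(<rest>) = { d, p }.
Union: FIRST(<rest>) = { d, p }.

{ d, p }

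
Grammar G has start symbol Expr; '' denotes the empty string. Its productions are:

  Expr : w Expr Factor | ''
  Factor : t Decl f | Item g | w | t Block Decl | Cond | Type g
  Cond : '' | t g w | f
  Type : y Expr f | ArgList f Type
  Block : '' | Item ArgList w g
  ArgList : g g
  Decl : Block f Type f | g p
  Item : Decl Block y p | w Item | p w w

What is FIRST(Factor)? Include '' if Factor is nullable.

{ f, g, p, t, w, y, '' }

Factor : t Decl f contributes {t}.
From Factor : Item g: add FIRST(Item) = { f, g, p, w }.
Factor : w contributes {w}.
Factor : t Block Decl contributes {t}.
From Factor : Cond: add FIRST(Cond) = { f, t, '' } (including '' since Cond is nullable).
From Factor : Type g: add FIRST(Type) = { g, y }.
Union: FIRST(Factor) = { f, g, p, t, w, y, '' }.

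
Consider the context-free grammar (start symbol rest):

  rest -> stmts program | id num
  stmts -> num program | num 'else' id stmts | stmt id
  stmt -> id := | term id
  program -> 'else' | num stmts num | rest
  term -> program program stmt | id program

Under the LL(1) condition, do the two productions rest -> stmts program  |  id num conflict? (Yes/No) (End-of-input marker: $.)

Yes

FIRST(stmts program) = { 'else', id, num } and FIRST(id num) = { id }.
Both contain id, so the two alternatives are not disjoint — LL(1) conflict.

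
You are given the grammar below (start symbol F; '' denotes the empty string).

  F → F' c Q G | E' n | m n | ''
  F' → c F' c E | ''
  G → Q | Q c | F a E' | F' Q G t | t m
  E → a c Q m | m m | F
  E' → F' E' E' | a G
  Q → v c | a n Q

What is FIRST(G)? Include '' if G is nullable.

From G → Q: add FIRST(Q) = { a, v }.
From G → Q c: add FIRST(Q) = { a, v }.
From G → F a E': F nullable, take FIRST(F) ∪ {a} = { a, c, m }.
From G → F' Q G t: F' nullable, take FIRST(F') ∪ FIRST(Q) = { a, c, v }.
G → t m contributes {t}.
Union: FIRST(G) = { a, c, m, t, v }.

{ a, c, m, t, v }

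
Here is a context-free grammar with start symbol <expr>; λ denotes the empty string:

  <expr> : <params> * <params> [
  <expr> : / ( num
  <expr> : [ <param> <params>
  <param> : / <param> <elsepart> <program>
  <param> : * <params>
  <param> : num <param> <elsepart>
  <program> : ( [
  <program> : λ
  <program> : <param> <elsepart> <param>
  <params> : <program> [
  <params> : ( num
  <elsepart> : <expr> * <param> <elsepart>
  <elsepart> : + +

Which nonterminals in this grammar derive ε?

Directly nullable (have an λ-production): <program>.
No other nonterminal has a production whose RHS symbols are all nullable.

{ <program> }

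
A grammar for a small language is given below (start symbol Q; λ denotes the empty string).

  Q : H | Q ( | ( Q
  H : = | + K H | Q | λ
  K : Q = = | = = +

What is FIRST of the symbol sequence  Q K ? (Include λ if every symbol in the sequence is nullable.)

{ (, +, = }

Add FIRST(Q)\{λ} = { (, +, = }; Q is nullable, continue.
Add FIRST(K) = { (, +, = }; K is not nullable, stop.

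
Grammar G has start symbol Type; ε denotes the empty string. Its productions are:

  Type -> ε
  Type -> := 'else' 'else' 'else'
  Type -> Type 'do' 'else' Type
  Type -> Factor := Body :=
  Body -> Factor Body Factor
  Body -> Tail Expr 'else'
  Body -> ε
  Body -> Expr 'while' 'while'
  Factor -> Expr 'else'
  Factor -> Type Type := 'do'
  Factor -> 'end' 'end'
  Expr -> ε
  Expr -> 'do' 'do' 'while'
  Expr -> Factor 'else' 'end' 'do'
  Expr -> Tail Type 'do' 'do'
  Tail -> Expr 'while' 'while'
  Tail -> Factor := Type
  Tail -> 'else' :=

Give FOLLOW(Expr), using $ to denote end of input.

{ 'else', 'while' }

In Body -> Tail Expr 'else': add FIRST('else') = { 'else' }.
In Body -> Expr 'while' 'while': add FIRST('while' 'while') = { 'while' }.
In Factor -> Expr 'else': add FIRST('else') = { 'else' }.
In Tail -> Expr 'while' 'while': add FIRST('while' 'while') = { 'while' }.
Union: FOLLOW(Expr) = { 'else', 'while' }.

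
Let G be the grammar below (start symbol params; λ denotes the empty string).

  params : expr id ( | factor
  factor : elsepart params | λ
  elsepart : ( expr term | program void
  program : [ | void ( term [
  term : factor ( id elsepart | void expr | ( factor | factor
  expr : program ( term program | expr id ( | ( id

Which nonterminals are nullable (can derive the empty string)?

Directly nullable (have an λ-production): factor.
params : factor with every symbol nullable, so params is nullable.
term : factor with every symbol nullable, so term is nullable.
No other nonterminal has a production whose RHS symbols are all nullable.

{ factor, params, term }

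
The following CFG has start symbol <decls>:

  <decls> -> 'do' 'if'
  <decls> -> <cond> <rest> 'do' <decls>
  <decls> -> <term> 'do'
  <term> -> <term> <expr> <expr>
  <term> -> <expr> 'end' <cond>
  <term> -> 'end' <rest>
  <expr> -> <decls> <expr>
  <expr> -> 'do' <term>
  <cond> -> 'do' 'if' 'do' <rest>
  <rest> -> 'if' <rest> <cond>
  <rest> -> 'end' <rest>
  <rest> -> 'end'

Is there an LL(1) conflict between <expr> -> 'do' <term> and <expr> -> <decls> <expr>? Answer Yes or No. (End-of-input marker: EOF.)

FIRST('do' <term>) = { 'do' } and FIRST(<decls> <expr>) = { 'do', 'end' }.
Both contain 'do', so the two alternatives are not disjoint — LL(1) conflict.

Yes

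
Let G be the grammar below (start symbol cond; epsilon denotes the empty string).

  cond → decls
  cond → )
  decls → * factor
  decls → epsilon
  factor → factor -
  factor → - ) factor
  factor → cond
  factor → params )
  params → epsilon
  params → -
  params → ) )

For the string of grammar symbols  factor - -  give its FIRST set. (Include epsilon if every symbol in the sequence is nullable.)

Add FIRST(factor)\{epsilon} = { ), *, - }; factor is nullable, continue.
- is a terminal; add {-} and stop.

{ ), *, - }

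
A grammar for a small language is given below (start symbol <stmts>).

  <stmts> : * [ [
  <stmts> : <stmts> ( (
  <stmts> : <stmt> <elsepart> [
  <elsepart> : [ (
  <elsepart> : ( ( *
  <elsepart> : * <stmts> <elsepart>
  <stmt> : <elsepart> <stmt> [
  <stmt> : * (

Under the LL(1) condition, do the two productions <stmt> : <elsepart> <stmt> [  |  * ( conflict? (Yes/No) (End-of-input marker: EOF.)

FIRST(<elsepart> <stmt> [) = { (, *, [ } and FIRST(* () = { * }.
Both contain *, so the two alternatives are not disjoint — LL(1) conflict.

Yes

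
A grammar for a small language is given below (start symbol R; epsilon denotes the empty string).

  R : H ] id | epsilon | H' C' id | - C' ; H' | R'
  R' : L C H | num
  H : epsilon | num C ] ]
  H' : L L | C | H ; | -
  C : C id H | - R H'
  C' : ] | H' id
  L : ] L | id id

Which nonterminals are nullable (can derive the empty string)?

{ H, R }

Directly nullable (have an epsilon-production): R, H.
No other nonterminal has a production whose RHS symbols are all nullable.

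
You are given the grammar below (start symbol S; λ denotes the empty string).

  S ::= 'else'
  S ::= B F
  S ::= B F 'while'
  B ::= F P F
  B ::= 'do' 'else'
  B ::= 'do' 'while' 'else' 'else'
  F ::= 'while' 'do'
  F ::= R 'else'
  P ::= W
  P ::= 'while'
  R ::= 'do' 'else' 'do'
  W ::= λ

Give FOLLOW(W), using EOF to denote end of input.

In P ::= W: W is at the end, add FOLLOW(P) = { 'do', 'while' }.
Union: FOLLOW(W) = { 'do', 'while' }.

{ 'do', 'while' }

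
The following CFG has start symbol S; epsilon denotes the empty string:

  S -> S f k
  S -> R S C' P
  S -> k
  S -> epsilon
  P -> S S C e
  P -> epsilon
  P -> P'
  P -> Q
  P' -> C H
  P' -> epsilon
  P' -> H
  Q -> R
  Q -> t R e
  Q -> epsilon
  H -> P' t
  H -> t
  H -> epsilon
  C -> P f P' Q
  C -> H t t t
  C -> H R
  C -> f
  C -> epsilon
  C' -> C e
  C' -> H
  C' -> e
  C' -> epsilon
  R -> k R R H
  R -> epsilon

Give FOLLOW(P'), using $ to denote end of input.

In P -> P': P' is at the end, add FOLLOW(P) = { $, e, f, k, t }.
In H -> P' t: add FIRST(t) = { t }.
In C -> P f P' Q: add FIRST(Q)\{epsilon} = { k, t }.
  Since Q is nullable, also add FOLLOW(C) = { $, e, f, k, t }.
Union: FOLLOW(P') = { $, e, f, k, t }.

{ $, e, f, k, t }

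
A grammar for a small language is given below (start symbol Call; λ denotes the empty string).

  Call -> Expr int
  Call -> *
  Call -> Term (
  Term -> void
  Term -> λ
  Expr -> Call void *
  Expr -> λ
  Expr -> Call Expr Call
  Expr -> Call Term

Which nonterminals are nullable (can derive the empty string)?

{ Expr, Term }

Directly nullable (have an λ-production): Term, Expr.
No other nonterminal has a production whose RHS symbols are all nullable.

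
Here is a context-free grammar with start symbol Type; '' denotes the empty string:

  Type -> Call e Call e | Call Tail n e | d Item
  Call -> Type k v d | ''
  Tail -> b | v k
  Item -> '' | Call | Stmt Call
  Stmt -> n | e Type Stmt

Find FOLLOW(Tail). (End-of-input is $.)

In Type -> Call Tail n e: add FIRST(n e) = { n }.
Union: FOLLOW(Tail) = { n }.

{ n }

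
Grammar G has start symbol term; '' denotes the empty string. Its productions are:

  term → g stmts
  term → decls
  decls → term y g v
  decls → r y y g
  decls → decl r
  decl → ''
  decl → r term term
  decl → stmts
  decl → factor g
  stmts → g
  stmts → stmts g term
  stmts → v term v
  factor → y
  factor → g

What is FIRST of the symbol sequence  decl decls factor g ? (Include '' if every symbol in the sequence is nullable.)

Add FIRST(decl)\{''} = { g, r, v, y }; decl is nullable, continue.
Add FIRST(decls) = { g, r, v, y }; decls is not nullable, stop.

{ g, r, v, y }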